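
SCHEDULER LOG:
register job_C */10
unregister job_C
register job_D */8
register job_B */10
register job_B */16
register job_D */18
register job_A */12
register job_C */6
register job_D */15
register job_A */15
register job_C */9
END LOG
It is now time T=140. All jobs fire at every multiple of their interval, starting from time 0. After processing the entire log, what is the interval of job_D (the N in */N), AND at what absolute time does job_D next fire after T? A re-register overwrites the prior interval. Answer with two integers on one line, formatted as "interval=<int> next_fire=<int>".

Answer: interval=15 next_fire=150

Derivation:
Op 1: register job_C */10 -> active={job_C:*/10}
Op 2: unregister job_C -> active={}
Op 3: register job_D */8 -> active={job_D:*/8}
Op 4: register job_B */10 -> active={job_B:*/10, job_D:*/8}
Op 5: register job_B */16 -> active={job_B:*/16, job_D:*/8}
Op 6: register job_D */18 -> active={job_B:*/16, job_D:*/18}
Op 7: register job_A */12 -> active={job_A:*/12, job_B:*/16, job_D:*/18}
Op 8: register job_C */6 -> active={job_A:*/12, job_B:*/16, job_C:*/6, job_D:*/18}
Op 9: register job_D */15 -> active={job_A:*/12, job_B:*/16, job_C:*/6, job_D:*/15}
Op 10: register job_A */15 -> active={job_A:*/15, job_B:*/16, job_C:*/6, job_D:*/15}
Op 11: register job_C */9 -> active={job_A:*/15, job_B:*/16, job_C:*/9, job_D:*/15}
Final interval of job_D = 15
Next fire of job_D after T=140: (140//15+1)*15 = 150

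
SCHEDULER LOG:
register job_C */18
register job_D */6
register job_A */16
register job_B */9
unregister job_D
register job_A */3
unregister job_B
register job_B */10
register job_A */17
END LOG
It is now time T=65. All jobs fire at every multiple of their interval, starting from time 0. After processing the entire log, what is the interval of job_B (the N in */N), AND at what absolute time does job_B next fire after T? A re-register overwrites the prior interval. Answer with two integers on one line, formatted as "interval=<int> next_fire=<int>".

Answer: interval=10 next_fire=70

Derivation:
Op 1: register job_C */18 -> active={job_C:*/18}
Op 2: register job_D */6 -> active={job_C:*/18, job_D:*/6}
Op 3: register job_A */16 -> active={job_A:*/16, job_C:*/18, job_D:*/6}
Op 4: register job_B */9 -> active={job_A:*/16, job_B:*/9, job_C:*/18, job_D:*/6}
Op 5: unregister job_D -> active={job_A:*/16, job_B:*/9, job_C:*/18}
Op 6: register job_A */3 -> active={job_A:*/3, job_B:*/9, job_C:*/18}
Op 7: unregister job_B -> active={job_A:*/3, job_C:*/18}
Op 8: register job_B */10 -> active={job_A:*/3, job_B:*/10, job_C:*/18}
Op 9: register job_A */17 -> active={job_A:*/17, job_B:*/10, job_C:*/18}
Final interval of job_B = 10
Next fire of job_B after T=65: (65//10+1)*10 = 70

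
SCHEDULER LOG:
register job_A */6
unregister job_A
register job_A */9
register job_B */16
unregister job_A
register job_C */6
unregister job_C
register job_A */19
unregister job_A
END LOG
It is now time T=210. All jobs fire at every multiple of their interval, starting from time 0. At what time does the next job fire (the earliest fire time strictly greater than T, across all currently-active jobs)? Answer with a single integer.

Op 1: register job_A */6 -> active={job_A:*/6}
Op 2: unregister job_A -> active={}
Op 3: register job_A */9 -> active={job_A:*/9}
Op 4: register job_B */16 -> active={job_A:*/9, job_B:*/16}
Op 5: unregister job_A -> active={job_B:*/16}
Op 6: register job_C */6 -> active={job_B:*/16, job_C:*/6}
Op 7: unregister job_C -> active={job_B:*/16}
Op 8: register job_A */19 -> active={job_A:*/19, job_B:*/16}
Op 9: unregister job_A -> active={job_B:*/16}
  job_B: interval 16, next fire after T=210 is 224
Earliest fire time = 224 (job job_B)

Answer: 224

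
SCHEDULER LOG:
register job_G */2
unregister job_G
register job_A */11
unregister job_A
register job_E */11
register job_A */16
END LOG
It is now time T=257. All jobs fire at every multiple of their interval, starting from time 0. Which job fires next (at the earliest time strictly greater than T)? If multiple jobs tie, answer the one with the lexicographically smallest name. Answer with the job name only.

Answer: job_E

Derivation:
Op 1: register job_G */2 -> active={job_G:*/2}
Op 2: unregister job_G -> active={}
Op 3: register job_A */11 -> active={job_A:*/11}
Op 4: unregister job_A -> active={}
Op 5: register job_E */11 -> active={job_E:*/11}
Op 6: register job_A */16 -> active={job_A:*/16, job_E:*/11}
  job_A: interval 16, next fire after T=257 is 272
  job_E: interval 11, next fire after T=257 is 264
Earliest = 264, winner (lex tiebreak) = job_E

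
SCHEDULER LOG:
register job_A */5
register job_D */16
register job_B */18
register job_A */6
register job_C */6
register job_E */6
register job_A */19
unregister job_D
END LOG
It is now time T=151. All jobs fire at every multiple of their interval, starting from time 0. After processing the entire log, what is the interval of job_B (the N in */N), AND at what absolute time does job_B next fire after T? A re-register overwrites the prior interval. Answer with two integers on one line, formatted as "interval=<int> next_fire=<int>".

Op 1: register job_A */5 -> active={job_A:*/5}
Op 2: register job_D */16 -> active={job_A:*/5, job_D:*/16}
Op 3: register job_B */18 -> active={job_A:*/5, job_B:*/18, job_D:*/16}
Op 4: register job_A */6 -> active={job_A:*/6, job_B:*/18, job_D:*/16}
Op 5: register job_C */6 -> active={job_A:*/6, job_B:*/18, job_C:*/6, job_D:*/16}
Op 6: register job_E */6 -> active={job_A:*/6, job_B:*/18, job_C:*/6, job_D:*/16, job_E:*/6}
Op 7: register job_A */19 -> active={job_A:*/19, job_B:*/18, job_C:*/6, job_D:*/16, job_E:*/6}
Op 8: unregister job_D -> active={job_A:*/19, job_B:*/18, job_C:*/6, job_E:*/6}
Final interval of job_B = 18
Next fire of job_B after T=151: (151//18+1)*18 = 162

Answer: interval=18 next_fire=162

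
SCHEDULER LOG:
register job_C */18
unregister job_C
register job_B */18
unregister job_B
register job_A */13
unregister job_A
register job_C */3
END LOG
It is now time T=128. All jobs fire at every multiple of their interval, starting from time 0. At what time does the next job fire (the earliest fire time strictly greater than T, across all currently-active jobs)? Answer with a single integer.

Op 1: register job_C */18 -> active={job_C:*/18}
Op 2: unregister job_C -> active={}
Op 3: register job_B */18 -> active={job_B:*/18}
Op 4: unregister job_B -> active={}
Op 5: register job_A */13 -> active={job_A:*/13}
Op 6: unregister job_A -> active={}
Op 7: register job_C */3 -> active={job_C:*/3}
  job_C: interval 3, next fire after T=128 is 129
Earliest fire time = 129 (job job_C)

Answer: 129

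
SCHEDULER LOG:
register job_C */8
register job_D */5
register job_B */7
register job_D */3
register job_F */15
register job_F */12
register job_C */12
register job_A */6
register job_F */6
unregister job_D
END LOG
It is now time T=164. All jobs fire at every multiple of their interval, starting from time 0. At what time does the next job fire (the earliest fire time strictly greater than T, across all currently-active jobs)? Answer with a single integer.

Answer: 168

Derivation:
Op 1: register job_C */8 -> active={job_C:*/8}
Op 2: register job_D */5 -> active={job_C:*/8, job_D:*/5}
Op 3: register job_B */7 -> active={job_B:*/7, job_C:*/8, job_D:*/5}
Op 4: register job_D */3 -> active={job_B:*/7, job_C:*/8, job_D:*/3}
Op 5: register job_F */15 -> active={job_B:*/7, job_C:*/8, job_D:*/3, job_F:*/15}
Op 6: register job_F */12 -> active={job_B:*/7, job_C:*/8, job_D:*/3, job_F:*/12}
Op 7: register job_C */12 -> active={job_B:*/7, job_C:*/12, job_D:*/3, job_F:*/12}
Op 8: register job_A */6 -> active={job_A:*/6, job_B:*/7, job_C:*/12, job_D:*/3, job_F:*/12}
Op 9: register job_F */6 -> active={job_A:*/6, job_B:*/7, job_C:*/12, job_D:*/3, job_F:*/6}
Op 10: unregister job_D -> active={job_A:*/6, job_B:*/7, job_C:*/12, job_F:*/6}
  job_A: interval 6, next fire after T=164 is 168
  job_B: interval 7, next fire after T=164 is 168
  job_C: interval 12, next fire after T=164 is 168
  job_F: interval 6, next fire after T=164 is 168
Earliest fire time = 168 (job job_A)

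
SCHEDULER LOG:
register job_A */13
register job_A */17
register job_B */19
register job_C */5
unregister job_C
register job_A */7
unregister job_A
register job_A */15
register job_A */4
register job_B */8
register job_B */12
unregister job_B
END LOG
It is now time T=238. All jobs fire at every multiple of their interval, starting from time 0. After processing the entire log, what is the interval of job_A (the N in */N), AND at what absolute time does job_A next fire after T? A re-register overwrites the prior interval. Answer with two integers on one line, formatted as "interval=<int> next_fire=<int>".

Op 1: register job_A */13 -> active={job_A:*/13}
Op 2: register job_A */17 -> active={job_A:*/17}
Op 3: register job_B */19 -> active={job_A:*/17, job_B:*/19}
Op 4: register job_C */5 -> active={job_A:*/17, job_B:*/19, job_C:*/5}
Op 5: unregister job_C -> active={job_A:*/17, job_B:*/19}
Op 6: register job_A */7 -> active={job_A:*/7, job_B:*/19}
Op 7: unregister job_A -> active={job_B:*/19}
Op 8: register job_A */15 -> active={job_A:*/15, job_B:*/19}
Op 9: register job_A */4 -> active={job_A:*/4, job_B:*/19}
Op 10: register job_B */8 -> active={job_A:*/4, job_B:*/8}
Op 11: register job_B */12 -> active={job_A:*/4, job_B:*/12}
Op 12: unregister job_B -> active={job_A:*/4}
Final interval of job_A = 4
Next fire of job_A after T=238: (238//4+1)*4 = 240

Answer: interval=4 next_fire=240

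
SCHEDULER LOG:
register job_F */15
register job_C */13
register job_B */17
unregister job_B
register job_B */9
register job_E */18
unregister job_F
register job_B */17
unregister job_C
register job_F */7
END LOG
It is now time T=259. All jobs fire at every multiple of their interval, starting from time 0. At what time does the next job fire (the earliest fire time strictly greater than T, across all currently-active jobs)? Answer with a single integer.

Op 1: register job_F */15 -> active={job_F:*/15}
Op 2: register job_C */13 -> active={job_C:*/13, job_F:*/15}
Op 3: register job_B */17 -> active={job_B:*/17, job_C:*/13, job_F:*/15}
Op 4: unregister job_B -> active={job_C:*/13, job_F:*/15}
Op 5: register job_B */9 -> active={job_B:*/9, job_C:*/13, job_F:*/15}
Op 6: register job_E */18 -> active={job_B:*/9, job_C:*/13, job_E:*/18, job_F:*/15}
Op 7: unregister job_F -> active={job_B:*/9, job_C:*/13, job_E:*/18}
Op 8: register job_B */17 -> active={job_B:*/17, job_C:*/13, job_E:*/18}
Op 9: unregister job_C -> active={job_B:*/17, job_E:*/18}
Op 10: register job_F */7 -> active={job_B:*/17, job_E:*/18, job_F:*/7}
  job_B: interval 17, next fire after T=259 is 272
  job_E: interval 18, next fire after T=259 is 270
  job_F: interval 7, next fire after T=259 is 266
Earliest fire time = 266 (job job_F)

Answer: 266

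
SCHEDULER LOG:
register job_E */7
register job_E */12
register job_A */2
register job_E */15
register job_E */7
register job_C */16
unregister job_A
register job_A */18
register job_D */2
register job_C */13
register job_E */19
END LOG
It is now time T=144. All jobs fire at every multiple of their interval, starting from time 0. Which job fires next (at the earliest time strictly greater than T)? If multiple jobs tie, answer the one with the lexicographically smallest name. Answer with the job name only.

Answer: job_D

Derivation:
Op 1: register job_E */7 -> active={job_E:*/7}
Op 2: register job_E */12 -> active={job_E:*/12}
Op 3: register job_A */2 -> active={job_A:*/2, job_E:*/12}
Op 4: register job_E */15 -> active={job_A:*/2, job_E:*/15}
Op 5: register job_E */7 -> active={job_A:*/2, job_E:*/7}
Op 6: register job_C */16 -> active={job_A:*/2, job_C:*/16, job_E:*/7}
Op 7: unregister job_A -> active={job_C:*/16, job_E:*/7}
Op 8: register job_A */18 -> active={job_A:*/18, job_C:*/16, job_E:*/7}
Op 9: register job_D */2 -> active={job_A:*/18, job_C:*/16, job_D:*/2, job_E:*/7}
Op 10: register job_C */13 -> active={job_A:*/18, job_C:*/13, job_D:*/2, job_E:*/7}
Op 11: register job_E */19 -> active={job_A:*/18, job_C:*/13, job_D:*/2, job_E:*/19}
  job_A: interval 18, next fire after T=144 is 162
  job_C: interval 13, next fire after T=144 is 156
  job_D: interval 2, next fire after T=144 is 146
  job_E: interval 19, next fire after T=144 is 152
Earliest = 146, winner (lex tiebreak) = job_D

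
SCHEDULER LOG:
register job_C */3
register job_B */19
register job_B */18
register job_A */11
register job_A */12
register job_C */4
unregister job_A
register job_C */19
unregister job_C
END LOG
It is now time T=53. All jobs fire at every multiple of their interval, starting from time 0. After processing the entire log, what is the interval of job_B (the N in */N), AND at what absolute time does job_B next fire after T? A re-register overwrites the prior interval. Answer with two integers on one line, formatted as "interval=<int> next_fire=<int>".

Answer: interval=18 next_fire=54

Derivation:
Op 1: register job_C */3 -> active={job_C:*/3}
Op 2: register job_B */19 -> active={job_B:*/19, job_C:*/3}
Op 3: register job_B */18 -> active={job_B:*/18, job_C:*/3}
Op 4: register job_A */11 -> active={job_A:*/11, job_B:*/18, job_C:*/3}
Op 5: register job_A */12 -> active={job_A:*/12, job_B:*/18, job_C:*/3}
Op 6: register job_C */4 -> active={job_A:*/12, job_B:*/18, job_C:*/4}
Op 7: unregister job_A -> active={job_B:*/18, job_C:*/4}
Op 8: register job_C */19 -> active={job_B:*/18, job_C:*/19}
Op 9: unregister job_C -> active={job_B:*/18}
Final interval of job_B = 18
Next fire of job_B after T=53: (53//18+1)*18 = 54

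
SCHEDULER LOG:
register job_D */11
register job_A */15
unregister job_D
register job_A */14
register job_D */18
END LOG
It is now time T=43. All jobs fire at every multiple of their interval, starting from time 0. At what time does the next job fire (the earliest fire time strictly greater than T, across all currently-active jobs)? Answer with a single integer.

Answer: 54

Derivation:
Op 1: register job_D */11 -> active={job_D:*/11}
Op 2: register job_A */15 -> active={job_A:*/15, job_D:*/11}
Op 3: unregister job_D -> active={job_A:*/15}
Op 4: register job_A */14 -> active={job_A:*/14}
Op 5: register job_D */18 -> active={job_A:*/14, job_D:*/18}
  job_A: interval 14, next fire after T=43 is 56
  job_D: interval 18, next fire after T=43 is 54
Earliest fire time = 54 (job job_D)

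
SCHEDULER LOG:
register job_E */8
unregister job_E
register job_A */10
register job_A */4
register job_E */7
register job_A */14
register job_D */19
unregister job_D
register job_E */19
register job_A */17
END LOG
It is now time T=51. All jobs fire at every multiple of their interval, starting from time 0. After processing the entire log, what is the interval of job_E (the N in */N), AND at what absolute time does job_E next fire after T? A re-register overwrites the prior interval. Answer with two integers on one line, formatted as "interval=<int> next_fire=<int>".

Op 1: register job_E */8 -> active={job_E:*/8}
Op 2: unregister job_E -> active={}
Op 3: register job_A */10 -> active={job_A:*/10}
Op 4: register job_A */4 -> active={job_A:*/4}
Op 5: register job_E */7 -> active={job_A:*/4, job_E:*/7}
Op 6: register job_A */14 -> active={job_A:*/14, job_E:*/7}
Op 7: register job_D */19 -> active={job_A:*/14, job_D:*/19, job_E:*/7}
Op 8: unregister job_D -> active={job_A:*/14, job_E:*/7}
Op 9: register job_E */19 -> active={job_A:*/14, job_E:*/19}
Op 10: register job_A */17 -> active={job_A:*/17, job_E:*/19}
Final interval of job_E = 19
Next fire of job_E after T=51: (51//19+1)*19 = 57

Answer: interval=19 next_fire=57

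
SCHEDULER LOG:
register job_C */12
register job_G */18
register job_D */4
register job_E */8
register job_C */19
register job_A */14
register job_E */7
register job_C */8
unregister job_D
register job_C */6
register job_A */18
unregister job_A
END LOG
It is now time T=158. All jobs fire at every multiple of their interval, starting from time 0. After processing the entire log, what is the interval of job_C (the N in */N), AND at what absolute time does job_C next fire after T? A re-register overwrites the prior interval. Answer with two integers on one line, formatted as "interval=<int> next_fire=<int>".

Op 1: register job_C */12 -> active={job_C:*/12}
Op 2: register job_G */18 -> active={job_C:*/12, job_G:*/18}
Op 3: register job_D */4 -> active={job_C:*/12, job_D:*/4, job_G:*/18}
Op 4: register job_E */8 -> active={job_C:*/12, job_D:*/4, job_E:*/8, job_G:*/18}
Op 5: register job_C */19 -> active={job_C:*/19, job_D:*/4, job_E:*/8, job_G:*/18}
Op 6: register job_A */14 -> active={job_A:*/14, job_C:*/19, job_D:*/4, job_E:*/8, job_G:*/18}
Op 7: register job_E */7 -> active={job_A:*/14, job_C:*/19, job_D:*/4, job_E:*/7, job_G:*/18}
Op 8: register job_C */8 -> active={job_A:*/14, job_C:*/8, job_D:*/4, job_E:*/7, job_G:*/18}
Op 9: unregister job_D -> active={job_A:*/14, job_C:*/8, job_E:*/7, job_G:*/18}
Op 10: register job_C */6 -> active={job_A:*/14, job_C:*/6, job_E:*/7, job_G:*/18}
Op 11: register job_A */18 -> active={job_A:*/18, job_C:*/6, job_E:*/7, job_G:*/18}
Op 12: unregister job_A -> active={job_C:*/6, job_E:*/7, job_G:*/18}
Final interval of job_C = 6
Next fire of job_C after T=158: (158//6+1)*6 = 162

Answer: interval=6 next_fire=162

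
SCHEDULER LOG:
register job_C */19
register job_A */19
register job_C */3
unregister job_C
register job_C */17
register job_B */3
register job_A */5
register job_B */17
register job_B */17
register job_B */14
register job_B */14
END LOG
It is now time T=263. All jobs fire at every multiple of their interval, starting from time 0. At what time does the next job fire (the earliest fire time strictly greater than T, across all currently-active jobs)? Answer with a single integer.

Answer: 265

Derivation:
Op 1: register job_C */19 -> active={job_C:*/19}
Op 2: register job_A */19 -> active={job_A:*/19, job_C:*/19}
Op 3: register job_C */3 -> active={job_A:*/19, job_C:*/3}
Op 4: unregister job_C -> active={job_A:*/19}
Op 5: register job_C */17 -> active={job_A:*/19, job_C:*/17}
Op 6: register job_B */3 -> active={job_A:*/19, job_B:*/3, job_C:*/17}
Op 7: register job_A */5 -> active={job_A:*/5, job_B:*/3, job_C:*/17}
Op 8: register job_B */17 -> active={job_A:*/5, job_B:*/17, job_C:*/17}
Op 9: register job_B */17 -> active={job_A:*/5, job_B:*/17, job_C:*/17}
Op 10: register job_B */14 -> active={job_A:*/5, job_B:*/14, job_C:*/17}
Op 11: register job_B */14 -> active={job_A:*/5, job_B:*/14, job_C:*/17}
  job_A: interval 5, next fire after T=263 is 265
  job_B: interval 14, next fire after T=263 is 266
  job_C: interval 17, next fire after T=263 is 272
Earliest fire time = 265 (job job_A)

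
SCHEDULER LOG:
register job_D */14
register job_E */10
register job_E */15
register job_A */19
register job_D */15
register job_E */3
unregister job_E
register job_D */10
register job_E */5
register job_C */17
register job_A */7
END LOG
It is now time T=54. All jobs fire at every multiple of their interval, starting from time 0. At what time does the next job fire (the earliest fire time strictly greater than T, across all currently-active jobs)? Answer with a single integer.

Answer: 55

Derivation:
Op 1: register job_D */14 -> active={job_D:*/14}
Op 2: register job_E */10 -> active={job_D:*/14, job_E:*/10}
Op 3: register job_E */15 -> active={job_D:*/14, job_E:*/15}
Op 4: register job_A */19 -> active={job_A:*/19, job_D:*/14, job_E:*/15}
Op 5: register job_D */15 -> active={job_A:*/19, job_D:*/15, job_E:*/15}
Op 6: register job_E */3 -> active={job_A:*/19, job_D:*/15, job_E:*/3}
Op 7: unregister job_E -> active={job_A:*/19, job_D:*/15}
Op 8: register job_D */10 -> active={job_A:*/19, job_D:*/10}
Op 9: register job_E */5 -> active={job_A:*/19, job_D:*/10, job_E:*/5}
Op 10: register job_C */17 -> active={job_A:*/19, job_C:*/17, job_D:*/10, job_E:*/5}
Op 11: register job_A */7 -> active={job_A:*/7, job_C:*/17, job_D:*/10, job_E:*/5}
  job_A: interval 7, next fire after T=54 is 56
  job_C: interval 17, next fire after T=54 is 68
  job_D: interval 10, next fire after T=54 is 60
  job_E: interval 5, next fire after T=54 is 55
Earliest fire time = 55 (job job_E)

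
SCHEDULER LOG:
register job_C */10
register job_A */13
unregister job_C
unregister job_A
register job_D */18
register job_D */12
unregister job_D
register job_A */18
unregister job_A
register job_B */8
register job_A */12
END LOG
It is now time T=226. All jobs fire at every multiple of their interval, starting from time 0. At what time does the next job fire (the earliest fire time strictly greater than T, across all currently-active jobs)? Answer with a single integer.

Answer: 228

Derivation:
Op 1: register job_C */10 -> active={job_C:*/10}
Op 2: register job_A */13 -> active={job_A:*/13, job_C:*/10}
Op 3: unregister job_C -> active={job_A:*/13}
Op 4: unregister job_A -> active={}
Op 5: register job_D */18 -> active={job_D:*/18}
Op 6: register job_D */12 -> active={job_D:*/12}
Op 7: unregister job_D -> active={}
Op 8: register job_A */18 -> active={job_A:*/18}
Op 9: unregister job_A -> active={}
Op 10: register job_B */8 -> active={job_B:*/8}
Op 11: register job_A */12 -> active={job_A:*/12, job_B:*/8}
  job_A: interval 12, next fire after T=226 is 228
  job_B: interval 8, next fire after T=226 is 232
Earliest fire time = 228 (job job_A)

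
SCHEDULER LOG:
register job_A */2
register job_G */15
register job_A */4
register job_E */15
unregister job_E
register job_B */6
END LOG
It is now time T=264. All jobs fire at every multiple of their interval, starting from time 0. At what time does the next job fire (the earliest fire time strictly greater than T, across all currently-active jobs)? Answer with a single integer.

Op 1: register job_A */2 -> active={job_A:*/2}
Op 2: register job_G */15 -> active={job_A:*/2, job_G:*/15}
Op 3: register job_A */4 -> active={job_A:*/4, job_G:*/15}
Op 4: register job_E */15 -> active={job_A:*/4, job_E:*/15, job_G:*/15}
Op 5: unregister job_E -> active={job_A:*/4, job_G:*/15}
Op 6: register job_B */6 -> active={job_A:*/4, job_B:*/6, job_G:*/15}
  job_A: interval 4, next fire after T=264 is 268
  job_B: interval 6, next fire after T=264 is 270
  job_G: interval 15, next fire after T=264 is 270
Earliest fire time = 268 (job job_A)

Answer: 268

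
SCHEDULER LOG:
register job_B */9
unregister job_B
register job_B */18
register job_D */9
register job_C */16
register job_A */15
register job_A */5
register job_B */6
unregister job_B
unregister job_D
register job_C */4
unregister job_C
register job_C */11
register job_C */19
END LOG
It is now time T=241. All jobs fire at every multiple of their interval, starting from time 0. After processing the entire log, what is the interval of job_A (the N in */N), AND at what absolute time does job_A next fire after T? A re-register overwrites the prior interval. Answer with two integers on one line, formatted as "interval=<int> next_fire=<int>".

Op 1: register job_B */9 -> active={job_B:*/9}
Op 2: unregister job_B -> active={}
Op 3: register job_B */18 -> active={job_B:*/18}
Op 4: register job_D */9 -> active={job_B:*/18, job_D:*/9}
Op 5: register job_C */16 -> active={job_B:*/18, job_C:*/16, job_D:*/9}
Op 6: register job_A */15 -> active={job_A:*/15, job_B:*/18, job_C:*/16, job_D:*/9}
Op 7: register job_A */5 -> active={job_A:*/5, job_B:*/18, job_C:*/16, job_D:*/9}
Op 8: register job_B */6 -> active={job_A:*/5, job_B:*/6, job_C:*/16, job_D:*/9}
Op 9: unregister job_B -> active={job_A:*/5, job_C:*/16, job_D:*/9}
Op 10: unregister job_D -> active={job_A:*/5, job_C:*/16}
Op 11: register job_C */4 -> active={job_A:*/5, job_C:*/4}
Op 12: unregister job_C -> active={job_A:*/5}
Op 13: register job_C */11 -> active={job_A:*/5, job_C:*/11}
Op 14: register job_C */19 -> active={job_A:*/5, job_C:*/19}
Final interval of job_A = 5
Next fire of job_A after T=241: (241//5+1)*5 = 245

Answer: interval=5 next_fire=245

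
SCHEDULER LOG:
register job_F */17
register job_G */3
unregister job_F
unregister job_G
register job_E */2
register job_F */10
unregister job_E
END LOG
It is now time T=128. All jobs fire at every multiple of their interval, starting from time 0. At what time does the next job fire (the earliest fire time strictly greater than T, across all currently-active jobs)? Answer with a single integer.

Op 1: register job_F */17 -> active={job_F:*/17}
Op 2: register job_G */3 -> active={job_F:*/17, job_G:*/3}
Op 3: unregister job_F -> active={job_G:*/3}
Op 4: unregister job_G -> active={}
Op 5: register job_E */2 -> active={job_E:*/2}
Op 6: register job_F */10 -> active={job_E:*/2, job_F:*/10}
Op 7: unregister job_E -> active={job_F:*/10}
  job_F: interval 10, next fire after T=128 is 130
Earliest fire time = 130 (job job_F)

Answer: 130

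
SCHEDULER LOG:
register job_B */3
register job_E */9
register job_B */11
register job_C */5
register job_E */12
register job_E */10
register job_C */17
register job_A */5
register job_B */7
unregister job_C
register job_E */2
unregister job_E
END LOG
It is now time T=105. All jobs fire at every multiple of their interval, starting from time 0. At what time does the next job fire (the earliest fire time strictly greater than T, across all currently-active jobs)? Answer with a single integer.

Answer: 110

Derivation:
Op 1: register job_B */3 -> active={job_B:*/3}
Op 2: register job_E */9 -> active={job_B:*/3, job_E:*/9}
Op 3: register job_B */11 -> active={job_B:*/11, job_E:*/9}
Op 4: register job_C */5 -> active={job_B:*/11, job_C:*/5, job_E:*/9}
Op 5: register job_E */12 -> active={job_B:*/11, job_C:*/5, job_E:*/12}
Op 6: register job_E */10 -> active={job_B:*/11, job_C:*/5, job_E:*/10}
Op 7: register job_C */17 -> active={job_B:*/11, job_C:*/17, job_E:*/10}
Op 8: register job_A */5 -> active={job_A:*/5, job_B:*/11, job_C:*/17, job_E:*/10}
Op 9: register job_B */7 -> active={job_A:*/5, job_B:*/7, job_C:*/17, job_E:*/10}
Op 10: unregister job_C -> active={job_A:*/5, job_B:*/7, job_E:*/10}
Op 11: register job_E */2 -> active={job_A:*/5, job_B:*/7, job_E:*/2}
Op 12: unregister job_E -> active={job_A:*/5, job_B:*/7}
  job_A: interval 5, next fire after T=105 is 110
  job_B: interval 7, next fire after T=105 is 112
Earliest fire time = 110 (job job_A)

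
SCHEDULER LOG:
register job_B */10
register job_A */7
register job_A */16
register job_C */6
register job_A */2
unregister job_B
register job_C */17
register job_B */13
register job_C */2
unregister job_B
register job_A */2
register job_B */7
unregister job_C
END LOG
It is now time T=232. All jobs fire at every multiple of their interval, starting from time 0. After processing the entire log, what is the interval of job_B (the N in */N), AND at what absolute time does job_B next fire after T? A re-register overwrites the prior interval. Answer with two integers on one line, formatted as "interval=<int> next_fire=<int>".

Op 1: register job_B */10 -> active={job_B:*/10}
Op 2: register job_A */7 -> active={job_A:*/7, job_B:*/10}
Op 3: register job_A */16 -> active={job_A:*/16, job_B:*/10}
Op 4: register job_C */6 -> active={job_A:*/16, job_B:*/10, job_C:*/6}
Op 5: register job_A */2 -> active={job_A:*/2, job_B:*/10, job_C:*/6}
Op 6: unregister job_B -> active={job_A:*/2, job_C:*/6}
Op 7: register job_C */17 -> active={job_A:*/2, job_C:*/17}
Op 8: register job_B */13 -> active={job_A:*/2, job_B:*/13, job_C:*/17}
Op 9: register job_C */2 -> active={job_A:*/2, job_B:*/13, job_C:*/2}
Op 10: unregister job_B -> active={job_A:*/2, job_C:*/2}
Op 11: register job_A */2 -> active={job_A:*/2, job_C:*/2}
Op 12: register job_B */7 -> active={job_A:*/2, job_B:*/7, job_C:*/2}
Op 13: unregister job_C -> active={job_A:*/2, job_B:*/7}
Final interval of job_B = 7
Next fire of job_B after T=232: (232//7+1)*7 = 238

Answer: interval=7 next_fire=238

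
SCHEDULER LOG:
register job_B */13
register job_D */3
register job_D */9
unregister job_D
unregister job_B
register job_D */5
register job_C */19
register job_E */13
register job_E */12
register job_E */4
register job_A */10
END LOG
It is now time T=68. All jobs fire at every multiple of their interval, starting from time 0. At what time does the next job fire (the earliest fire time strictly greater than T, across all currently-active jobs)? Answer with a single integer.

Answer: 70

Derivation:
Op 1: register job_B */13 -> active={job_B:*/13}
Op 2: register job_D */3 -> active={job_B:*/13, job_D:*/3}
Op 3: register job_D */9 -> active={job_B:*/13, job_D:*/9}
Op 4: unregister job_D -> active={job_B:*/13}
Op 5: unregister job_B -> active={}
Op 6: register job_D */5 -> active={job_D:*/5}
Op 7: register job_C */19 -> active={job_C:*/19, job_D:*/5}
Op 8: register job_E */13 -> active={job_C:*/19, job_D:*/5, job_E:*/13}
Op 9: register job_E */12 -> active={job_C:*/19, job_D:*/5, job_E:*/12}
Op 10: register job_E */4 -> active={job_C:*/19, job_D:*/5, job_E:*/4}
Op 11: register job_A */10 -> active={job_A:*/10, job_C:*/19, job_D:*/5, job_E:*/4}
  job_A: interval 10, next fire after T=68 is 70
  job_C: interval 19, next fire after T=68 is 76
  job_D: interval 5, next fire after T=68 is 70
  job_E: interval 4, next fire after T=68 is 72
Earliest fire time = 70 (job job_A)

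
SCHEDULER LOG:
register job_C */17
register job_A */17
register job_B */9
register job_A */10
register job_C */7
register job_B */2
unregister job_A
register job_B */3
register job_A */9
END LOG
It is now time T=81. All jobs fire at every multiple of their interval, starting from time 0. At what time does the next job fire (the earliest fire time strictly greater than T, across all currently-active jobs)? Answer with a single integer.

Answer: 84

Derivation:
Op 1: register job_C */17 -> active={job_C:*/17}
Op 2: register job_A */17 -> active={job_A:*/17, job_C:*/17}
Op 3: register job_B */9 -> active={job_A:*/17, job_B:*/9, job_C:*/17}
Op 4: register job_A */10 -> active={job_A:*/10, job_B:*/9, job_C:*/17}
Op 5: register job_C */7 -> active={job_A:*/10, job_B:*/9, job_C:*/7}
Op 6: register job_B */2 -> active={job_A:*/10, job_B:*/2, job_C:*/7}
Op 7: unregister job_A -> active={job_B:*/2, job_C:*/7}
Op 8: register job_B */3 -> active={job_B:*/3, job_C:*/7}
Op 9: register job_A */9 -> active={job_A:*/9, job_B:*/3, job_C:*/7}
  job_A: interval 9, next fire after T=81 is 90
  job_B: interval 3, next fire after T=81 is 84
  job_C: interval 7, next fire after T=81 is 84
Earliest fire time = 84 (job job_B)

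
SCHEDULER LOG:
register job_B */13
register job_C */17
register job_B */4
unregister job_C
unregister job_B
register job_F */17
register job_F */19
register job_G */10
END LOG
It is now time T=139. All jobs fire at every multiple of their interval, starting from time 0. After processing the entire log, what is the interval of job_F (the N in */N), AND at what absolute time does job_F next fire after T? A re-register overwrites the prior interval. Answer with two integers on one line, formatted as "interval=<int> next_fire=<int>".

Answer: interval=19 next_fire=152

Derivation:
Op 1: register job_B */13 -> active={job_B:*/13}
Op 2: register job_C */17 -> active={job_B:*/13, job_C:*/17}
Op 3: register job_B */4 -> active={job_B:*/4, job_C:*/17}
Op 4: unregister job_C -> active={job_B:*/4}
Op 5: unregister job_B -> active={}
Op 6: register job_F */17 -> active={job_F:*/17}
Op 7: register job_F */19 -> active={job_F:*/19}
Op 8: register job_G */10 -> active={job_F:*/19, job_G:*/10}
Final interval of job_F = 19
Next fire of job_F after T=139: (139//19+1)*19 = 152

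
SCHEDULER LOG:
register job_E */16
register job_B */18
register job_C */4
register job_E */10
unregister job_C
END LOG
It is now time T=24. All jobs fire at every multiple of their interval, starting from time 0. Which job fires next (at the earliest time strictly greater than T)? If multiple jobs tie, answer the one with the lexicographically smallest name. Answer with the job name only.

Answer: job_E

Derivation:
Op 1: register job_E */16 -> active={job_E:*/16}
Op 2: register job_B */18 -> active={job_B:*/18, job_E:*/16}
Op 3: register job_C */4 -> active={job_B:*/18, job_C:*/4, job_E:*/16}
Op 4: register job_E */10 -> active={job_B:*/18, job_C:*/4, job_E:*/10}
Op 5: unregister job_C -> active={job_B:*/18, job_E:*/10}
  job_B: interval 18, next fire after T=24 is 36
  job_E: interval 10, next fire after T=24 is 30
Earliest = 30, winner (lex tiebreak) = job_E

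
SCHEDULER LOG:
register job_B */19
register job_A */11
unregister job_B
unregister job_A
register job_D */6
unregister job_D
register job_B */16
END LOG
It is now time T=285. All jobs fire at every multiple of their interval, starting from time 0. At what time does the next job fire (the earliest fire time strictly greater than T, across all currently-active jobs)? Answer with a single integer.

Answer: 288

Derivation:
Op 1: register job_B */19 -> active={job_B:*/19}
Op 2: register job_A */11 -> active={job_A:*/11, job_B:*/19}
Op 3: unregister job_B -> active={job_A:*/11}
Op 4: unregister job_A -> active={}
Op 5: register job_D */6 -> active={job_D:*/6}
Op 6: unregister job_D -> active={}
Op 7: register job_B */16 -> active={job_B:*/16}
  job_B: interval 16, next fire after T=285 is 288
Earliest fire time = 288 (job job_B)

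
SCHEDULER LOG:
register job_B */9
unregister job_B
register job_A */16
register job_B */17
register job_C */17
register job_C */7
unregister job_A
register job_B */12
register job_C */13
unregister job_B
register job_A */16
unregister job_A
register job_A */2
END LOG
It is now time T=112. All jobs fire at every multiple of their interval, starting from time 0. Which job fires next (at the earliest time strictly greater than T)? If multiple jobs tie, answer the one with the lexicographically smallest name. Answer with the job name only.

Answer: job_A

Derivation:
Op 1: register job_B */9 -> active={job_B:*/9}
Op 2: unregister job_B -> active={}
Op 3: register job_A */16 -> active={job_A:*/16}
Op 4: register job_B */17 -> active={job_A:*/16, job_B:*/17}
Op 5: register job_C */17 -> active={job_A:*/16, job_B:*/17, job_C:*/17}
Op 6: register job_C */7 -> active={job_A:*/16, job_B:*/17, job_C:*/7}
Op 7: unregister job_A -> active={job_B:*/17, job_C:*/7}
Op 8: register job_B */12 -> active={job_B:*/12, job_C:*/7}
Op 9: register job_C */13 -> active={job_B:*/12, job_C:*/13}
Op 10: unregister job_B -> active={job_C:*/13}
Op 11: register job_A */16 -> active={job_A:*/16, job_C:*/13}
Op 12: unregister job_A -> active={job_C:*/13}
Op 13: register job_A */2 -> active={job_A:*/2, job_C:*/13}
  job_A: interval 2, next fire after T=112 is 114
  job_C: interval 13, next fire after T=112 is 117
Earliest = 114, winner (lex tiebreak) = job_A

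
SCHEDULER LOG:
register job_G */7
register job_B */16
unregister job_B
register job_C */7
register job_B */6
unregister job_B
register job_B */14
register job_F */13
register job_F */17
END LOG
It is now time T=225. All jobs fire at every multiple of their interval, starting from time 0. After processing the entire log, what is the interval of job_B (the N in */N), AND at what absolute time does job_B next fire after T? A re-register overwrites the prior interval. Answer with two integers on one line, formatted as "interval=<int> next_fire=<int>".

Answer: interval=14 next_fire=238

Derivation:
Op 1: register job_G */7 -> active={job_G:*/7}
Op 2: register job_B */16 -> active={job_B:*/16, job_G:*/7}
Op 3: unregister job_B -> active={job_G:*/7}
Op 4: register job_C */7 -> active={job_C:*/7, job_G:*/7}
Op 5: register job_B */6 -> active={job_B:*/6, job_C:*/7, job_G:*/7}
Op 6: unregister job_B -> active={job_C:*/7, job_G:*/7}
Op 7: register job_B */14 -> active={job_B:*/14, job_C:*/7, job_G:*/7}
Op 8: register job_F */13 -> active={job_B:*/14, job_C:*/7, job_F:*/13, job_G:*/7}
Op 9: register job_F */17 -> active={job_B:*/14, job_C:*/7, job_F:*/17, job_G:*/7}
Final interval of job_B = 14
Next fire of job_B after T=225: (225//14+1)*14 = 238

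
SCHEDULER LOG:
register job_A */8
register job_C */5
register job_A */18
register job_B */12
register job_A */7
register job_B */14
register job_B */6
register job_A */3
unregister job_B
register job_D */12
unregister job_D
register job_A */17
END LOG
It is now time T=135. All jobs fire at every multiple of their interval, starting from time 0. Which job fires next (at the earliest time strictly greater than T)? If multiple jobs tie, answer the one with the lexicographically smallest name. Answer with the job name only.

Answer: job_A

Derivation:
Op 1: register job_A */8 -> active={job_A:*/8}
Op 2: register job_C */5 -> active={job_A:*/8, job_C:*/5}
Op 3: register job_A */18 -> active={job_A:*/18, job_C:*/5}
Op 4: register job_B */12 -> active={job_A:*/18, job_B:*/12, job_C:*/5}
Op 5: register job_A */7 -> active={job_A:*/7, job_B:*/12, job_C:*/5}
Op 6: register job_B */14 -> active={job_A:*/7, job_B:*/14, job_C:*/5}
Op 7: register job_B */6 -> active={job_A:*/7, job_B:*/6, job_C:*/5}
Op 8: register job_A */3 -> active={job_A:*/3, job_B:*/6, job_C:*/5}
Op 9: unregister job_B -> active={job_A:*/3, job_C:*/5}
Op 10: register job_D */12 -> active={job_A:*/3, job_C:*/5, job_D:*/12}
Op 11: unregister job_D -> active={job_A:*/3, job_C:*/5}
Op 12: register job_A */17 -> active={job_A:*/17, job_C:*/5}
  job_A: interval 17, next fire after T=135 is 136
  job_C: interval 5, next fire after T=135 is 140
Earliest = 136, winner (lex tiebreak) = job_A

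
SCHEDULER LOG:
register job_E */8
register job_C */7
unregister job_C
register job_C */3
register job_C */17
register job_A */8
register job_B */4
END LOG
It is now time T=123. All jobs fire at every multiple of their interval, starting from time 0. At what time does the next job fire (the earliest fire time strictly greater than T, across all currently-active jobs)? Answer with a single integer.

Answer: 124

Derivation:
Op 1: register job_E */8 -> active={job_E:*/8}
Op 2: register job_C */7 -> active={job_C:*/7, job_E:*/8}
Op 3: unregister job_C -> active={job_E:*/8}
Op 4: register job_C */3 -> active={job_C:*/3, job_E:*/8}
Op 5: register job_C */17 -> active={job_C:*/17, job_E:*/8}
Op 6: register job_A */8 -> active={job_A:*/8, job_C:*/17, job_E:*/8}
Op 7: register job_B */4 -> active={job_A:*/8, job_B:*/4, job_C:*/17, job_E:*/8}
  job_A: interval 8, next fire after T=123 is 128
  job_B: interval 4, next fire after T=123 is 124
  job_C: interval 17, next fire after T=123 is 136
  job_E: interval 8, next fire after T=123 is 128
Earliest fire time = 124 (job job_B)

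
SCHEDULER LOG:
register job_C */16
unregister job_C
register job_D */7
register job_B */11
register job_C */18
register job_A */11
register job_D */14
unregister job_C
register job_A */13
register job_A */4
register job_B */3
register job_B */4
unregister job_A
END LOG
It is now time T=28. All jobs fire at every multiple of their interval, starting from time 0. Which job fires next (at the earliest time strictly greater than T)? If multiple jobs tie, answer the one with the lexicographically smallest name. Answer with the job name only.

Answer: job_B

Derivation:
Op 1: register job_C */16 -> active={job_C:*/16}
Op 2: unregister job_C -> active={}
Op 3: register job_D */7 -> active={job_D:*/7}
Op 4: register job_B */11 -> active={job_B:*/11, job_D:*/7}
Op 5: register job_C */18 -> active={job_B:*/11, job_C:*/18, job_D:*/7}
Op 6: register job_A */11 -> active={job_A:*/11, job_B:*/11, job_C:*/18, job_D:*/7}
Op 7: register job_D */14 -> active={job_A:*/11, job_B:*/11, job_C:*/18, job_D:*/14}
Op 8: unregister job_C -> active={job_A:*/11, job_B:*/11, job_D:*/14}
Op 9: register job_A */13 -> active={job_A:*/13, job_B:*/11, job_D:*/14}
Op 10: register job_A */4 -> active={job_A:*/4, job_B:*/11, job_D:*/14}
Op 11: register job_B */3 -> active={job_A:*/4, job_B:*/3, job_D:*/14}
Op 12: register job_B */4 -> active={job_A:*/4, job_B:*/4, job_D:*/14}
Op 13: unregister job_A -> active={job_B:*/4, job_D:*/14}
  job_B: interval 4, next fire after T=28 is 32
  job_D: interval 14, next fire after T=28 is 42
Earliest = 32, winner (lex tiebreak) = job_B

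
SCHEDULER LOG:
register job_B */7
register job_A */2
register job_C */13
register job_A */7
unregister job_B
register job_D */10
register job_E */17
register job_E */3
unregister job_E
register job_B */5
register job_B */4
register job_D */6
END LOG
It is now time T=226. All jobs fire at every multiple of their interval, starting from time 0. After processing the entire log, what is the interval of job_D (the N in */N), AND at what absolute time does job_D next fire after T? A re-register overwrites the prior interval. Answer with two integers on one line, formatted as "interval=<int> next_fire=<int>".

Answer: interval=6 next_fire=228

Derivation:
Op 1: register job_B */7 -> active={job_B:*/7}
Op 2: register job_A */2 -> active={job_A:*/2, job_B:*/7}
Op 3: register job_C */13 -> active={job_A:*/2, job_B:*/7, job_C:*/13}
Op 4: register job_A */7 -> active={job_A:*/7, job_B:*/7, job_C:*/13}
Op 5: unregister job_B -> active={job_A:*/7, job_C:*/13}
Op 6: register job_D */10 -> active={job_A:*/7, job_C:*/13, job_D:*/10}
Op 7: register job_E */17 -> active={job_A:*/7, job_C:*/13, job_D:*/10, job_E:*/17}
Op 8: register job_E */3 -> active={job_A:*/7, job_C:*/13, job_D:*/10, job_E:*/3}
Op 9: unregister job_E -> active={job_A:*/7, job_C:*/13, job_D:*/10}
Op 10: register job_B */5 -> active={job_A:*/7, job_B:*/5, job_C:*/13, job_D:*/10}
Op 11: register job_B */4 -> active={job_A:*/7, job_B:*/4, job_C:*/13, job_D:*/10}
Op 12: register job_D */6 -> active={job_A:*/7, job_B:*/4, job_C:*/13, job_D:*/6}
Final interval of job_D = 6
Next fire of job_D after T=226: (226//6+1)*6 = 228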